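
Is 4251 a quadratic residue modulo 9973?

(4251/9973)
  = (9973/4251)    [QR: 9973 ≡ 1 mod 4, sign kept]
  = (1471/4251)    [9973 ≡ 1471 mod 4251]
  = -(4251/1471)    [QR: both ≡ 3 mod 4, sign flips]
  = -(1309/1471)    [4251 ≡ 1309 mod 1471]
  = -(1471/1309)    [QR: 1309 ≡ 1 mod 4, sign kept]
  = -(162/1309)    [1471 ≡ 162 mod 1309]
  = (81/1309)    [1309 ≡ 5 mod 8 ⇒ (2/1309) = -1]
  = (1309/81)    [QR: 81 ≡ 1 mod 4, sign kept]
  = (13/81)    [1309 ≡ 13 mod 81]
  = (81/13)    [QR: 13 ≡ 1 mod 4, sign kept]
  = (3/13)    [81 ≡ 3 mod 13]
  = (13/3)    [QR: 13 ≡ 1 mod 4, sign kept]
  = (1/3)    [13 ≡ 1 mod 3]
  = 1    [(1/3) = 1]
(4251/9973) = 1, and 9973 is prime, so 4251 is a quadratic residue mod 9973.

yes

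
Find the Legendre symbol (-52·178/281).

1

By multiplicativity, (-52·178/281) = (-52/281)·(178/281).
First factor (-52/281):
(-52/281)
  = (52/281)    [281 ≡ 1 mod 4 ⇒ (-1/281) = +1]
  = (13/281)    [281 ≡ 1 mod 8 ⇒ (2/281)^2 = +1]
  = (281/13)    [QR: 13 ≡ 1 mod 4, sign kept]
  = (8/13)    [281 ≡ 8 mod 13]
  = -(1/13)    [13 ≡ 5 mod 8 ⇒ (2/13)^3 = -1]
  = -1    [(1/13) = 1]
Second factor (178/281):
(178/281)
  = (89/281)    [281 ≡ 1 mod 8 ⇒ (2/281) = +1]
  = (281/89)    [QR: 89 ≡ 1 mod 4, sign kept]
  = (14/89)    [281 ≡ 14 mod 89]
  = (7/89)    [89 ≡ 1 mod 8 ⇒ (2/89) = +1]
  = (89/7)    [QR: 89 ≡ 1 mod 4, sign kept]
  = (5/7)    [89 ≡ 5 mod 7]
  = (7/5)    [QR: 5 ≡ 1 mod 4, sign kept]
  = (2/5)    [7 ≡ 2 mod 5]
  = -(1/5)    [5 ≡ 5 mod 8 ⇒ (2/5) = -1]
  = -1    [(1/5) = 1]
Product: (-1)·(-1) = 1.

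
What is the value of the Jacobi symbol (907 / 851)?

Reduce the numerator: 907 ≡ 56 (mod 851), so (907 / 851) = (56 / 851).
Factor out 2: 56 = 2^3·7. Since 851 ≡ 3 (mod 8), (2 / 851) = -1, and (2 / 851)^3 = -1. Now have -(7 / 851).
Both 7 ≡ 3 and 851 ≡ 3 (mod 4), so reciprocity gives (7 / 851) = -(851 / 7). Reduce: 851 ≡ 4 (mod 7). Now have (4 / 7).
Factor out 2: 4 = 2^2. Since 7 ≡ 7 (mod 8), (2 / 7) = +1, and (2 / 7)^2 = +1. Now have (1 / 7).
(1 / 7) = 1. Collecting the sign factors: 1.

1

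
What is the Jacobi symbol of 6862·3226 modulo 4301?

By multiplicativity, (6862·3226 / 4301) = (6862 / 4301)·(3226 / 4301).
First factor (6862 / 4301):
(6862 / 4301)
  = (2561 / 4301)    [6862 ≡ 2561 mod 4301]
  = (4301 / 2561)    [QR: 2561 ≡ 1 mod 4, sign kept]
  = (1740 / 2561)    [4301 ≡ 1740 mod 2561]
  = (435 / 2561)    [2561 ≡ 1 mod 8 ⇒ (2 / 2561)^2 = +1]
  = (2561 / 435)    [QR: 2561 ≡ 1 mod 4, sign kept]
  = (386 / 435)    [2561 ≡ 386 mod 435]
  = -(193 / 435)    [435 ≡ 3 mod 8 ⇒ (2 / 435) = -1]
  = -(435 / 193)    [QR: 193 ≡ 1 mod 4, sign kept]
  = -(49 / 193)    [435 ≡ 49 mod 193]
  = -(193 / 49)    [QR: 49 ≡ 1 mod 4, sign kept]
  = -(46 / 49)    [193 ≡ 46 mod 49]
  = -(23 / 49)    [49 ≡ 1 mod 8 ⇒ (2 / 49) = +1]
  = -(49 / 23)    [QR: 49 ≡ 1 mod 4, sign kept]
  = -(3 / 23)    [49 ≡ 3 mod 23]
  = (23 / 3)    [QR: both ≡ 3 mod 4, sign flips]
  = (2 / 3)    [23 ≡ 2 mod 3]
  = -(1 / 3)    [3 ≡ 3 mod 8 ⇒ (2 / 3) = -1]
  = -1    [(1 / 3) = 1]
Second factor (3226 / 4301):
(3226 / 4301)
  = -(1613 / 4301)    [4301 ≡ 5 mod 8 ⇒ (2 / 4301) = -1]
  = -(4301 / 1613)    [QR: 1613 ≡ 1 mod 4, sign kept]
  = -(1075 / 1613)    [4301 ≡ 1075 mod 1613]
  = -(1613 / 1075)    [QR: 1613 ≡ 1 mod 4, sign kept]
  = -(538 / 1075)    [1613 ≡ 538 mod 1075]
  = (269 / 1075)    [1075 ≡ 3 mod 8 ⇒ (2 / 1075) = -1]
  = (1075 / 269)    [QR: 269 ≡ 1 mod 4, sign kept]
  = (268 / 269)    [1075 ≡ 268 mod 269]
  = (67 / 269)    [269 ≡ 5 mod 8 ⇒ (2 / 269)^2 = +1]
  = (269 / 67)    [QR: 269 ≡ 1 mod 4, sign kept]
  = (1 / 67)    [269 ≡ 1 mod 67]
  = 1    [(1 / 67) = 1]
Product: (-1)·(1) = -1.

-1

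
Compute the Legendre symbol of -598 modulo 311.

Reduce the numerator: -598 ≡ 24 (mod 311), so (-598 / 311) = (24 / 311).
Factor out 2: 24 = 2^3·3. Since 311 ≡ 7 (mod 8), (2 / 311) = +1, and (2 / 311)^3 = +1. Now have (3 / 311).
Both 3 ≡ 3 and 311 ≡ 3 (mod 4), so reciprocity gives (3 / 311) = -(311 / 3). Reduce: 311 ≡ 2 (mod 3). Now have -(2 / 3).
Factor out 2: 2 = 2. Since 3 ≡ 3 (mod 8), (2 / 3) = -1. Now have (1 / 3).
(1 / 3) = 1. Collecting the sign factors: 1.

1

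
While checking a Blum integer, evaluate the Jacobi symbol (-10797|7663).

-1

Reduce the numerator: -10797 ≡ 4529 (mod 7663), so (-10797|7663) = (4529|7663).
4529 ≡ 1 (mod 4), so quadratic reciprocity gives (4529|7663) = (7663|4529). Reduce: 7663 ≡ 3134 (mod 4529). Now have (3134|4529).
Factor out 2: 3134 = 2·1567. Since 4529 ≡ 1 (mod 8), (2|4529) = +1. Now have (1567|4529).
4529 ≡ 1 (mod 4), so quadratic reciprocity gives (1567|4529) = (4529|1567). Reduce: 4529 ≡ 1395 (mod 1567). Now have (1395|1567).
Both 1395 ≡ 3 and 1567 ≡ 3 (mod 4), so reciprocity gives (1395|1567) = -(1567|1395). Reduce: 1567 ≡ 172 (mod 1395). Now have -(172|1395).
Factor out 2: 172 = 2^2·43. Since 1395 ≡ 3 (mod 8), (2|1395) = -1, and (2|1395)^2 = +1. Now have -(43|1395).
Both 43 ≡ 3 and 1395 ≡ 3 (mod 4), so reciprocity gives (43|1395) = -(1395|43). Reduce: 1395 ≡ 19 (mod 43). Now have (19|43).
Both 19 ≡ 3 and 43 ≡ 3 (mod 4), so reciprocity gives (19|43) = -(43|19). Reduce: 43 ≡ 5 (mod 19). Now have -(5|19).
5 ≡ 1 (mod 4), so quadratic reciprocity gives (5|19) = (19|5). Reduce: 19 ≡ 4 (mod 5). Now have -(4|5).
Factor out 2: 4 = 2^2. Since 5 ≡ 5 (mod 8), (2|5) = -1, and (2|5)^2 = +1. Now have -(1|5).
(1|5) = 1. Collecting the sign factors: -1.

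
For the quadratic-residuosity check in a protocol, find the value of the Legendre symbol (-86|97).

(-86|97)
  = (11|97)    [-86 ≡ 11 mod 97]
  = (97|11)    [QR: 97 ≡ 1 mod 4, sign kept]
  = (9|11)    [97 ≡ 9 mod 11]
  = (11|9)    [QR: 9 ≡ 1 mod 4, sign kept]
  = (2|9)    [11 ≡ 2 mod 9]
  = (1|9)    [9 ≡ 1 mod 8 ⇒ (2|9) = +1]
  = 1    [(1|9) = 1]

1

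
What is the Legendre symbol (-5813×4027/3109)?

-1

By multiplicativity, (-5813·4027/3109) = (-5813/3109)·(4027/3109).
First factor (-5813/3109):
(-5813/3109)
  = (5813/3109)    [3109 ≡ 1 mod 4 ⇒ (-1/3109) = +1]
  = (2704/3109)    [5813 ≡ 2704 mod 3109]
  = (169/3109)    [3109 ≡ 5 mod 8 ⇒ (2/3109)^4 = +1]
  = (3109/169)    [QR: 169 ≡ 1 mod 4, sign kept]
  = (67/169)    [3109 ≡ 67 mod 169]
  = (169/67)    [QR: 169 ≡ 1 mod 4, sign kept]
  = (35/67)    [169 ≡ 35 mod 67]
  = -(67/35)    [QR: both ≡ 3 mod 4, sign flips]
  = -(32/35)    [67 ≡ 32 mod 35]
  = (1/35)    [35 ≡ 3 mod 8 ⇒ (2/35)^5 = -1]
  = 1    [(1/35) = 1]
Second factor (4027/3109):
(4027/3109)
  = (918/3109)    [4027 ≡ 918 mod 3109]
  = -(459/3109)    [3109 ≡ 5 mod 8 ⇒ (2/3109) = -1]
  = -(3109/459)    [QR: 3109 ≡ 1 mod 4, sign kept]
  = -(355/459)    [3109 ≡ 355 mod 459]
  = (459/355)    [QR: both ≡ 3 mod 4, sign flips]
  = (104/355)    [459 ≡ 104 mod 355]
  = -(13/355)    [355 ≡ 3 mod 8 ⇒ (2/355)^3 = -1]
  = -(355/13)    [QR: 13 ≡ 1 mod 4, sign kept]
  = -(4/13)    [355 ≡ 4 mod 13]
  = -(1/13)    [13 ≡ 5 mod 8 ⇒ (2/13)^2 = +1]
  = -1    [(1/13) = 1]
Product: (1)·(-1) = -1.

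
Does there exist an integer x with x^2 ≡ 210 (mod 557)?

no

(210/557)
  = -(105/557)    [557 ≡ 5 mod 8 ⇒ (2/557) = -1]
  = -(557/105)    [QR: 105 ≡ 1 mod 4, sign kept]
  = -(32/105)    [557 ≡ 32 mod 105]
  = -(1/105)    [105 ≡ 1 mod 8 ⇒ (2/105)^5 = +1]
  = -1    [(1/105) = 1]
(210/557) = -1, and 557 is prime, so 210 is not a quadratic residue mod 557.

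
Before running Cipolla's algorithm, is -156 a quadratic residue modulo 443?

Pull out -1: (-156/443) = (-1/443)·(156/443). Since 443 ≡ 3 (mod 4), (-1/443) = -1. Now have -(156/443).
Factor out 2: 156 = 2^2·39. Since 443 ≡ 3 (mod 8), (2/443) = -1, and (2/443)^2 = +1. Now have -(39/443).
Both 39 ≡ 3 and 443 ≡ 3 (mod 4), so reciprocity gives (39/443) = -(443/39). Reduce: 443 ≡ 14 (mod 39). Now have (14/39).
Factor out 2: 14 = 2·7. Since 39 ≡ 7 (mod 8), (2/39) = +1. Now have (7/39).
Both 7 ≡ 3 and 39 ≡ 3 (mod 4), so reciprocity gives (7/39) = -(39/7). Reduce: 39 ≡ 4 (mod 7). Now have -(4/7).
Factor out 2: 4 = 2^2. Since 7 ≡ 7 (mod 8), (2/7) = +1, and (2/7)^2 = +1. Now have -(1/7).
(1/7) = 1. Collecting the sign factors: -1.
The Legendre symbol is -1, so x^2 ≡ -156 (mod 443) has no solution.

no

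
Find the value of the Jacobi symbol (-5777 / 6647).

Reduce the numerator: -5777 ≡ 870 (mod 6647), so (-5777 / 6647) = (870 / 6647).
Factor out 2: 870 = 2·435. Since 6647 ≡ 7 (mod 8), (2 / 6647) = +1. Now have (435 / 6647).
Both 435 ≡ 3 and 6647 ≡ 3 (mod 4), so reciprocity gives (435 / 6647) = -(6647 / 435). Reduce: 6647 ≡ 122 (mod 435). Now have -(122 / 435).
Factor out 2: 122 = 2·61. Since 435 ≡ 3 (mod 8), (2 / 435) = -1. Now have (61 / 435).
61 ≡ 1 (mod 4), so quadratic reciprocity gives (61 / 435) = (435 / 61). Reduce: 435 ≡ 8 (mod 61). Now have (8 / 61).
Factor out 2: 8 = 2^3. Since 61 ≡ 5 (mod 8), (2 / 61) = -1, and (2 / 61)^3 = -1. Now have -(1 / 61).
(1 / 61) = 1. Collecting the sign factors: -1.

-1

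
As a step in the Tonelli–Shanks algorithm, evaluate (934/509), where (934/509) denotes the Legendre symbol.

1

Reduce the numerator: 934 ≡ 425 (mod 509), so (934/509) = (425/509).
425 ≡ 1 (mod 4), so quadratic reciprocity gives (425/509) = (509/425). Reduce: 509 ≡ 84 (mod 425). Now have (84/425).
Factor out 2: 84 = 2^2·21. Since 425 ≡ 1 (mod 8), (2/425) = +1, and (2/425)^2 = +1. Now have (21/425).
21 ≡ 1 (mod 4), so quadratic reciprocity gives (21/425) = (425/21). Reduce: 425 ≡ 5 (mod 21). Now have (5/21).
5 ≡ 1 (mod 4), so quadratic reciprocity gives (5/21) = (21/5). Reduce: 21 ≡ 1 (mod 5). Now have (1/5).
(1/5) = 1. Collecting the sign factors: 1.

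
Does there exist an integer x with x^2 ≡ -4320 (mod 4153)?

no

Pull out -1: (-4320/4153) = (-1/4153)·(4320/4153). Since 4153 ≡ 1 (mod 4), (-1/4153) = +1. Now have (4320/4153).
Reduce the numerator: 4320 ≡ 167 (mod 4153), so (4320/4153) = (167/4153).
4153 ≡ 1 (mod 4), so quadratic reciprocity gives (167/4153) = (4153/167). Reduce: 4153 ≡ 145 (mod 167). Now have (145/167).
145 ≡ 1 (mod 4), so quadratic reciprocity gives (145/167) = (167/145). Reduce: 167 ≡ 22 (mod 145). Now have (22/145).
Factor out 2: 22 = 2·11. Since 145 ≡ 1 (mod 8), (2/145) = +1. Now have (11/145).
145 ≡ 1 (mod 4), so quadratic reciprocity gives (11/145) = (145/11). Reduce: 145 ≡ 2 (mod 11). Now have (2/11).
Factor out 2: 2 = 2. Since 11 ≡ 3 (mod 8), (2/11) = -1. Now have -(1/11).
(1/11) = 1. Collecting the sign factors: -1.
The Legendre symbol is -1, so x^2 ≡ -4320 (mod 4153) has no solution.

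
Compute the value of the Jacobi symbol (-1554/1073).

0

Reduce the numerator: -1554 ≡ 592 (mod 1073), so (-1554/1073) = (592/1073).
Factor out 2: 592 = 2^4·37. Since 1073 ≡ 1 (mod 8), (2/1073) = +1, and (2/1073)^4 = +1. Now have (37/1073).
37 ≡ 1 (mod 4), so quadratic reciprocity gives (37/1073) = (1073/37). Reduce: 1073 ≡ 0 (mod 37). Now have (0/37).
The numerator is now 0 with denominator 37 > 1: the symbol is 0.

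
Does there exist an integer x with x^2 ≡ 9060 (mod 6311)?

yes

Reduce the numerator: 9060 ≡ 2749 (mod 6311), so (9060/6311) = (2749/6311).
2749 ≡ 1 (mod 4), so quadratic reciprocity gives (2749/6311) = (6311/2749). Reduce: 6311 ≡ 813 (mod 2749). Now have (813/2749).
813 ≡ 1 (mod 4), so quadratic reciprocity gives (813/2749) = (2749/813). Reduce: 2749 ≡ 310 (mod 813). Now have (310/813).
Factor out 2: 310 = 2·155. Since 813 ≡ 5 (mod 8), (2/813) = -1. Now have -(155/813).
813 ≡ 1 (mod 4), so quadratic reciprocity gives (155/813) = (813/155). Reduce: 813 ≡ 38 (mod 155). Now have -(38/155).
Factor out 2: 38 = 2·19. Since 155 ≡ 3 (mod 8), (2/155) = -1. Now have (19/155).
Both 19 ≡ 3 and 155 ≡ 3 (mod 4), so reciprocity gives (19/155) = -(155/19). Reduce: 155 ≡ 3 (mod 19). Now have -(3/19).
Both 3 ≡ 3 and 19 ≡ 3 (mod 4), so reciprocity gives (3/19) = -(19/3). Reduce: 19 ≡ 1 (mod 3). Now have (1/3).
(1/3) = 1. Collecting the sign factors: 1.
(9060/6311) = 1, and 6311 is prime, so 9060 is a quadratic residue mod 6311.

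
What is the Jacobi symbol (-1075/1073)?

1

(-1075/1073)
  = (1075/1073)    [1073 ≡ 1 mod 4 ⇒ (-1/1073) = +1]
  = (2/1073)    [1075 ≡ 2 mod 1073]
  = (1/1073)    [1073 ≡ 1 mod 8 ⇒ (2/1073) = +1]
  = 1    [(1/1073) = 1]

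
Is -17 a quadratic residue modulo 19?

Reduce the numerator: -17 ≡ 2 (mod 19), so (-17|19) = (2|19).
Factor out 2: 2 = 2. Since 19 ≡ 3 (mod 8), (2|19) = -1. Now have -(1|19).
(1|19) = 1. Collecting the sign factors: -1.
(-17|19) = -1, and 19 is prime, so -17 is not a quadratic residue mod 19.

no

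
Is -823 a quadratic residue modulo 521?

Reduce the numerator: -823 ≡ 219 (mod 521), so (-823/521) = (219/521).
521 ≡ 1 (mod 4), so quadratic reciprocity gives (219/521) = (521/219). Reduce: 521 ≡ 83 (mod 219). Now have (83/219).
Both 83 ≡ 3 and 219 ≡ 3 (mod 4), so reciprocity gives (83/219) = -(219/83). Reduce: 219 ≡ 53 (mod 83). Now have -(53/83).
53 ≡ 1 (mod 4), so quadratic reciprocity gives (53/83) = (83/53). Reduce: 83 ≡ 30 (mod 53). Now have -(30/53).
Factor out 2: 30 = 2·15. Since 53 ≡ 5 (mod 8), (2/53) = -1. Now have (15/53).
53 ≡ 1 (mod 4), so quadratic reciprocity gives (15/53) = (53/15). Reduce: 53 ≡ 8 (mod 15). Now have (8/15).
Factor out 2: 8 = 2^3. Since 15 ≡ 7 (mod 8), (2/15) = +1, and (2/15)^3 = +1. Now have (1/15).
(1/15) = 1. Collecting the sign factors: 1.
The Legendre symbol is 1, so x^2 ≡ -823 (mod 521) has solution.

yes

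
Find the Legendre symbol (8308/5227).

1

(8308/5227)
  = (3081/5227)    [8308 ≡ 3081 mod 5227]
  = (5227/3081)    [QR: 3081 ≡ 1 mod 4, sign kept]
  = (2146/3081)    [5227 ≡ 2146 mod 3081]
  = (1073/3081)    [3081 ≡ 1 mod 8 ⇒ (2/3081) = +1]
  = (3081/1073)    [QR: 1073 ≡ 1 mod 4, sign kept]
  = (935/1073)    [3081 ≡ 935 mod 1073]
  = (1073/935)    [QR: 1073 ≡ 1 mod 4, sign kept]
  = (138/935)    [1073 ≡ 138 mod 935]
  = (69/935)    [935 ≡ 7 mod 8 ⇒ (2/935) = +1]
  = (935/69)    [QR: 69 ≡ 1 mod 4, sign kept]
  = (38/69)    [935 ≡ 38 mod 69]
  = -(19/69)    [69 ≡ 5 mod 8 ⇒ (2/69) = -1]
  = -(69/19)    [QR: 69 ≡ 1 mod 4, sign kept]
  = -(12/19)    [69 ≡ 12 mod 19]
  = -(3/19)    [19 ≡ 3 mod 8 ⇒ (2/19)^2 = +1]
  = (19/3)    [QR: both ≡ 3 mod 4, sign flips]
  = (1/3)    [19 ≡ 1 mod 3]
  = 1    [(1/3) = 1]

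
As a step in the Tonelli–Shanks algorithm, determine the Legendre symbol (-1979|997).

Pull out -1: (-1979|997) = (-1|997)·(1979|997). Since 997 ≡ 1 (mod 4), (-1|997) = +1. Now have (1979|997).
Reduce the numerator: 1979 ≡ 982 (mod 997), so (1979|997) = (982|997).
Factor out 2: 982 = 2·491. Since 997 ≡ 5 (mod 8), (2|997) = -1. Now have -(491|997).
997 ≡ 1 (mod 4), so quadratic reciprocity gives (491|997) = (997|491). Reduce: 997 ≡ 15 (mod 491). Now have -(15|491).
Both 15 ≡ 3 and 491 ≡ 3 (mod 4), so reciprocity gives (15|491) = -(491|15). Reduce: 491 ≡ 11 (mod 15). Now have (11|15).
Both 11 ≡ 3 and 15 ≡ 3 (mod 4), so reciprocity gives (11|15) = -(15|11). Reduce: 15 ≡ 4 (mod 11). Now have -(4|11).
Factor out 2: 4 = 2^2. Since 11 ≡ 3 (mod 8), (2|11) = -1, and (2|11)^2 = +1. Now have -(1|11).
(1|11) = 1. Collecting the sign factors: -1.

-1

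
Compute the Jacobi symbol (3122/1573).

-1

(3122/1573)
  = (1549/1573)    [3122 ≡ 1549 mod 1573]
  = (1573/1549)    [QR: 1549 ≡ 1 mod 4, sign kept]
  = (24/1549)    [1573 ≡ 24 mod 1549]
  = -(3/1549)    [1549 ≡ 5 mod 8 ⇒ (2/1549)^3 = -1]
  = -(1549/3)    [QR: 1549 ≡ 1 mod 4, sign kept]
  = -(1/3)    [1549 ≡ 1 mod 3]
  = -1    [(1/3) = 1]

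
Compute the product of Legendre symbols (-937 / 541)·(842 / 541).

-1

By multiplicativity, (-937·842 / 541) = (-937 / 541)·(842 / 541).
First factor (-937 / 541):
(-937 / 541)
  = (937 / 541)    [541 ≡ 1 mod 4 ⇒ (-1 / 541) = +1]
  = (396 / 541)    [937 ≡ 396 mod 541]
  = (99 / 541)    [541 ≡ 5 mod 8 ⇒ (2 / 541)^2 = +1]
  = (541 / 99)    [QR: 541 ≡ 1 mod 4, sign kept]
  = (46 / 99)    [541 ≡ 46 mod 99]
  = -(23 / 99)    [99 ≡ 3 mod 8 ⇒ (2 / 99) = -1]
  = (99 / 23)    [QR: both ≡ 3 mod 4, sign flips]
  = (7 / 23)    [99 ≡ 7 mod 23]
  = -(23 / 7)    [QR: both ≡ 3 mod 4, sign flips]
  = -(2 / 7)    [23 ≡ 2 mod 7]
  = -(1 / 7)    [7 ≡ 7 mod 8 ⇒ (2 / 7) = +1]
  = -1    [(1 / 7) = 1]
Second factor (842 / 541):
(842 / 541)
  = (301 / 541)    [842 ≡ 301 mod 541]
  = (541 / 301)    [QR: 301 ≡ 1 mod 4, sign kept]
  = (240 / 301)    [541 ≡ 240 mod 301]
  = (15 / 301)    [301 ≡ 5 mod 8 ⇒ (2 / 301)^4 = +1]
  = (301 / 15)    [QR: 301 ≡ 1 mod 4, sign kept]
  = (1 / 15)    [301 ≡ 1 mod 15]
  = 1    [(1 / 15) = 1]
Product: (-1)·(1) = -1.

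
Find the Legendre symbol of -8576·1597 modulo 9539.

-1

By multiplicativity, (-8576·1597/9539) = (-8576/9539)·(1597/9539).
First factor (-8576/9539):
(-8576/9539)
  = -(8576/9539)    [9539 ≡ 3 mod 4 ⇒ (-1/9539) = -1]
  = (67/9539)    [9539 ≡ 3 mod 8 ⇒ (2/9539)^7 = -1]
  = -(9539/67)    [QR: both ≡ 3 mod 4, sign flips]
  = -(25/67)    [9539 ≡ 25 mod 67]
  = -(67/25)    [QR: 25 ≡ 1 mod 4, sign kept]
  = -(17/25)    [67 ≡ 17 mod 25]
  = -(25/17)    [QR: 17 ≡ 1 mod 4, sign kept]
  = -(8/17)    [25 ≡ 8 mod 17]
  = -(1/17)    [17 ≡ 1 mod 8 ⇒ (2/17)^3 = +1]
  = -1    [(1/17) = 1]
Second factor (1597/9539):
(1597/9539)
  = (9539/1597)    [QR: 1597 ≡ 1 mod 4, sign kept]
  = (1554/1597)    [9539 ≡ 1554 mod 1597]
  = -(777/1597)    [1597 ≡ 5 mod 8 ⇒ (2/1597) = -1]
  = -(1597/777)    [QR: 777 ≡ 1 mod 4, sign kept]
  = -(43/777)    [1597 ≡ 43 mod 777]
  = -(777/43)    [QR: 777 ≡ 1 mod 4, sign kept]
  = -(3/43)    [777 ≡ 3 mod 43]
  = (43/3)    [QR: both ≡ 3 mod 4, sign flips]
  = (1/3)    [43 ≡ 1 mod 3]
  = 1    [(1/3) = 1]
Product: (-1)·(1) = -1.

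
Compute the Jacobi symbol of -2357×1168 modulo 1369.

1

By multiplicativity, (-2357·1168 / 1369) = (-2357 / 1369)·(1168 / 1369).
First factor (-2357 / 1369):
(-2357 / 1369)
  = (2357 / 1369)    [1369 ≡ 1 mod 4 ⇒ (-1 / 1369) = +1]
  = (988 / 1369)    [2357 ≡ 988 mod 1369]
  = (247 / 1369)    [1369 ≡ 1 mod 8 ⇒ (2 / 1369)^2 = +1]
  = (1369 / 247)    [QR: 1369 ≡ 1 mod 4, sign kept]
  = (134 / 247)    [1369 ≡ 134 mod 247]
  = (67 / 247)    [247 ≡ 7 mod 8 ⇒ (2 / 247) = +1]
  = -(247 / 67)    [QR: both ≡ 3 mod 4, sign flips]
  = -(46 / 67)    [247 ≡ 46 mod 67]
  = (23 / 67)    [67 ≡ 3 mod 8 ⇒ (2 / 67) = -1]
  = -(67 / 23)    [QR: both ≡ 3 mod 4, sign flips]
  = -(21 / 23)    [67 ≡ 21 mod 23]
  = -(23 / 21)    [QR: 21 ≡ 1 mod 4, sign kept]
  = -(2 / 21)    [23 ≡ 2 mod 21]
  = (1 / 21)    [21 ≡ 5 mod 8 ⇒ (2 / 21) = -1]
  = 1    [(1 / 21) = 1]
Second factor (1168 / 1369):
(1168 / 1369)
  = (73 / 1369)    [1369 ≡ 1 mod 8 ⇒ (2 / 1369)^4 = +1]
  = (1369 / 73)    [QR: 73 ≡ 1 mod 4, sign kept]
  = (55 / 73)    [1369 ≡ 55 mod 73]
  = (73 / 55)    [QR: 73 ≡ 1 mod 4, sign kept]
  = (18 / 55)    [73 ≡ 18 mod 55]
  = (9 / 55)    [55 ≡ 7 mod 8 ⇒ (2 / 55) = +1]
  = (55 / 9)    [QR: 9 ≡ 1 mod 4, sign kept]
  = (1 / 9)    [55 ≡ 1 mod 9]
  = 1    [(1 / 9) = 1]
Product: (1)·(1) = 1.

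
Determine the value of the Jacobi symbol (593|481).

-1

(593|481)
  = (112|481)    [593 ≡ 112 mod 481]
  = (7|481)    [481 ≡ 1 mod 8 ⇒ (2|481)^4 = +1]
  = (481|7)    [QR: 481 ≡ 1 mod 4, sign kept]
  = (5|7)    [481 ≡ 5 mod 7]
  = (7|5)    [QR: 5 ≡ 1 mod 4, sign kept]
  = (2|5)    [7 ≡ 2 mod 5]
  = -(1|5)    [5 ≡ 5 mod 8 ⇒ (2|5) = -1]
  = -1    [(1|5) = 1]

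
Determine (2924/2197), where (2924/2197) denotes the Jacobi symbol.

(2924/2197)
  = (727/2197)    [2924 ≡ 727 mod 2197]
  = (2197/727)    [QR: 2197 ≡ 1 mod 4, sign kept]
  = (16/727)    [2197 ≡ 16 mod 727]
  = (1/727)    [727 ≡ 7 mod 8 ⇒ (2/727)^4 = +1]
  = 1    [(1/727) = 1]

1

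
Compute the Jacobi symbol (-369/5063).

(-369/5063)
  = (4694/5063)    [-369 ≡ 4694 mod 5063]
  = (2347/5063)    [5063 ≡ 7 mod 8 ⇒ (2/5063) = +1]
  = -(5063/2347)    [QR: both ≡ 3 mod 4, sign flips]
  = -(369/2347)    [5063 ≡ 369 mod 2347]
  = -(2347/369)    [QR: 369 ≡ 1 mod 4, sign kept]
  = -(133/369)    [2347 ≡ 133 mod 369]
  = -(369/133)    [QR: 133 ≡ 1 mod 4, sign kept]
  = -(103/133)    [369 ≡ 103 mod 133]
  = -(133/103)    [QR: 133 ≡ 1 mod 4, sign kept]
  = -(30/103)    [133 ≡ 30 mod 103]
  = -(15/103)    [103 ≡ 7 mod 8 ⇒ (2/103) = +1]
  = (103/15)    [QR: both ≡ 3 mod 4, sign flips]
  = (13/15)    [103 ≡ 13 mod 15]
  = (15/13)    [QR: 13 ≡ 1 mod 4, sign kept]
  = (2/13)    [15 ≡ 2 mod 13]
  = -(1/13)    [13 ≡ 5 mod 8 ⇒ (2/13) = -1]
  = -1    [(1/13) = 1]

-1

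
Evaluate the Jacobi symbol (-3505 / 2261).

(-3505 / 2261)
  = (3505 / 2261)    [2261 ≡ 1 mod 4 ⇒ (-1 / 2261) = +1]
  = (1244 / 2261)    [3505 ≡ 1244 mod 2261]
  = (311 / 2261)    [2261 ≡ 5 mod 8 ⇒ (2 / 2261)^2 = +1]
  = (2261 / 311)    [QR: 2261 ≡ 1 mod 4, sign kept]
  = (84 / 311)    [2261 ≡ 84 mod 311]
  = (21 / 311)    [311 ≡ 7 mod 8 ⇒ (2 / 311)^2 = +1]
  = (311 / 21)    [QR: 21 ≡ 1 mod 4, sign kept]
  = (17 / 21)    [311 ≡ 17 mod 21]
  = (21 / 17)    [QR: 17 ≡ 1 mod 4, sign kept]
  = (4 / 17)    [21 ≡ 4 mod 17]
  = (1 / 17)    [17 ≡ 1 mod 8 ⇒ (2 / 17)^2 = +1]
  = 1    [(1 / 17) = 1]

1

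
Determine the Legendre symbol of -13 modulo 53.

Pull out -1: (-13/53) = (-1/53)·(13/53). Since 53 ≡ 1 (mod 4), (-1/53) = +1. Now have (13/53).
13 ≡ 1 (mod 4), so quadratic reciprocity gives (13/53) = (53/13). Reduce: 53 ≡ 1 (mod 13). Now have (1/13).
(1/13) = 1. Collecting the sign factors: 1.

1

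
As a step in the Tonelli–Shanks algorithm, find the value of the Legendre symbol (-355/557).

-1

(-355/557)
  = (355/557)    [557 ≡ 1 mod 4 ⇒ (-1/557) = +1]
  = (557/355)    [QR: 557 ≡ 1 mod 4, sign kept]
  = (202/355)    [557 ≡ 202 mod 355]
  = -(101/355)    [355 ≡ 3 mod 8 ⇒ (2/355) = -1]
  = -(355/101)    [QR: 101 ≡ 1 mod 4, sign kept]
  = -(52/101)    [355 ≡ 52 mod 101]
  = -(13/101)    [101 ≡ 5 mod 8 ⇒ (2/101)^2 = +1]
  = -(101/13)    [QR: 13 ≡ 1 mod 4, sign kept]
  = -(10/13)    [101 ≡ 10 mod 13]
  = (5/13)    [13 ≡ 5 mod 8 ⇒ (2/13) = -1]
  = (13/5)    [QR: 5 ≡ 1 mod 4, sign kept]
  = (3/5)    [13 ≡ 3 mod 5]
  = (5/3)    [QR: 5 ≡ 1 mod 4, sign kept]
  = (2/3)    [5 ≡ 2 mod 3]
  = -(1/3)    [3 ≡ 3 mod 8 ⇒ (2/3) = -1]
  = -1    [(1/3) = 1]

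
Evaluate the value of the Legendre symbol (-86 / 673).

-1

(-86 / 673)
  = (587 / 673)    [-86 ≡ 587 mod 673]
  = (673 / 587)    [QR: 673 ≡ 1 mod 4, sign kept]
  = (86 / 587)    [673 ≡ 86 mod 587]
  = -(43 / 587)    [587 ≡ 3 mod 8 ⇒ (2 / 587) = -1]
  = (587 / 43)    [QR: both ≡ 3 mod 4, sign flips]
  = (28 / 43)    [587 ≡ 28 mod 43]
  = (7 / 43)    [43 ≡ 3 mod 8 ⇒ (2 / 43)^2 = +1]
  = -(43 / 7)    [QR: both ≡ 3 mod 4, sign flips]
  = -(1 / 7)    [43 ≡ 1 mod 7]
  = -1    [(1 / 7) = 1]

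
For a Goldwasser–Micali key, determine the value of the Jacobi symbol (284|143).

-1

(284|143)
  = (141|143)    [284 ≡ 141 mod 143]
  = (143|141)    [QR: 141 ≡ 1 mod 4, sign kept]
  = (2|141)    [143 ≡ 2 mod 141]
  = -(1|141)    [141 ≡ 5 mod 8 ⇒ (2|141) = -1]
  = -1    [(1|141) = 1]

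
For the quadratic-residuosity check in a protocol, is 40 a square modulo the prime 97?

(40|97)
  = (5|97)    [97 ≡ 1 mod 8 ⇒ (2|97)^3 = +1]
  = (97|5)    [QR: 5 ≡ 1 mod 4, sign kept]
  = (2|5)    [97 ≡ 2 mod 5]
  = -(1|5)    [5 ≡ 5 mod 8 ⇒ (2|5) = -1]
  = -1    [(1|5) = 1]
(40|97) = -1, and 97 is prime, so 40 is not a quadratic residue mod 97.

no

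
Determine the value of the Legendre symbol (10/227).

Factor out 2: 10 = 2·5. Since 227 ≡ 3 (mod 8), (2/227) = -1. Now have -(5/227).
5 ≡ 1 (mod 4), so quadratic reciprocity gives (5/227) = (227/5). Reduce: 227 ≡ 2 (mod 5). Now have -(2/5).
Factor out 2: 2 = 2. Since 5 ≡ 5 (mod 8), (2/5) = -1. Now have (1/5).
(1/5) = 1. Collecting the sign factors: 1.

1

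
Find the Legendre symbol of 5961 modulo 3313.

-1

(5961 / 3313)
  = (2648 / 3313)    [5961 ≡ 2648 mod 3313]
  = (331 / 3313)    [3313 ≡ 1 mod 8 ⇒ (2 / 3313)^3 = +1]
  = (3313 / 331)    [QR: 3313 ≡ 1 mod 4, sign kept]
  = (3 / 331)    [3313 ≡ 3 mod 331]
  = -(331 / 3)    [QR: both ≡ 3 mod 4, sign flips]
  = -(1 / 3)    [331 ≡ 1 mod 3]
  = -1    [(1 / 3) = 1]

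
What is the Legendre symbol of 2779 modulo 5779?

(2779/5779)
  = -(5779/2779)    [QR: both ≡ 3 mod 4, sign flips]
  = -(221/2779)    [5779 ≡ 221 mod 2779]
  = -(2779/221)    [QR: 221 ≡ 1 mod 4, sign kept]
  = -(127/221)    [2779 ≡ 127 mod 221]
  = -(221/127)    [QR: 221 ≡ 1 mod 4, sign kept]
  = -(94/127)    [221 ≡ 94 mod 127]
  = -(47/127)    [127 ≡ 7 mod 8 ⇒ (2/127) = +1]
  = (127/47)    [QR: both ≡ 3 mod 4, sign flips]
  = (33/47)    [127 ≡ 33 mod 47]
  = (47/33)    [QR: 33 ≡ 1 mod 4, sign kept]
  = (14/33)    [47 ≡ 14 mod 33]
  = (7/33)    [33 ≡ 1 mod 8 ⇒ (2/33) = +1]
  = (33/7)    [QR: 33 ≡ 1 mod 4, sign kept]
  = (5/7)    [33 ≡ 5 mod 7]
  = (7/5)    [QR: 5 ≡ 1 mod 4, sign kept]
  = (2/5)    [7 ≡ 2 mod 5]
  = -(1/5)    [5 ≡ 5 mod 8 ⇒ (2/5) = -1]
  = -1    [(1/5) = 1]

-1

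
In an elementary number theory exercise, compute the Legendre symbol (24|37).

Factor out 2: 24 = 2^3·3. Since 37 ≡ 5 (mod 8), (2|37) = -1, and (2|37)^3 = -1. Now have -(3|37).
37 ≡ 1 (mod 4), so quadratic reciprocity gives (3|37) = (37|3). Reduce: 37 ≡ 1 (mod 3). Now have -(1|3).
(1|3) = 1. Collecting the sign factors: -1.

-1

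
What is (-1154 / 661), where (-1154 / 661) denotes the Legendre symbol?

Reduce the numerator: -1154 ≡ 168 (mod 661), so (-1154 / 661) = (168 / 661).
Factor out 2: 168 = 2^3·21. Since 661 ≡ 5 (mod 8), (2 / 661) = -1, and (2 / 661)^3 = -1. Now have -(21 / 661).
21 ≡ 1 (mod 4), so quadratic reciprocity gives (21 / 661) = (661 / 21). Reduce: 661 ≡ 10 (mod 21). Now have -(10 / 21).
Factor out 2: 10 = 2·5. Since 21 ≡ 5 (mod 8), (2 / 21) = -1. Now have (5 / 21).
5 ≡ 1 (mod 4), so quadratic reciprocity gives (5 / 21) = (21 / 5). Reduce: 21 ≡ 1 (mod 5). Now have (1 / 5).
(1 / 5) = 1. Collecting the sign factors: 1.

1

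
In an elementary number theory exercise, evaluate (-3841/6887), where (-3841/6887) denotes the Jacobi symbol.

-1

Pull out -1: (-3841/6887) = (-1/6887)·(3841/6887). Since 6887 ≡ 3 (mod 4), (-1/6887) = -1. Now have -(3841/6887).
3841 ≡ 1 (mod 4), so quadratic reciprocity gives (3841/6887) = (6887/3841). Reduce: 6887 ≡ 3046 (mod 3841). Now have -(3046/3841).
Factor out 2: 3046 = 2·1523. Since 3841 ≡ 1 (mod 8), (2/3841) = +1. Now have -(1523/3841).
3841 ≡ 1 (mod 4), so quadratic reciprocity gives (1523/3841) = (3841/1523). Reduce: 3841 ≡ 795 (mod 1523). Now have -(795/1523).
Both 795 ≡ 3 and 1523 ≡ 3 (mod 4), so reciprocity gives (795/1523) = -(1523/795). Reduce: 1523 ≡ 728 (mod 795). Now have (728/795).
Factor out 2: 728 = 2^3·91. Since 795 ≡ 3 (mod 8), (2/795) = -1, and (2/795)^3 = -1. Now have -(91/795).
Both 91 ≡ 3 and 795 ≡ 3 (mod 4), so reciprocity gives (91/795) = -(795/91). Reduce: 795 ≡ 67 (mod 91). Now have (67/91).
Both 67 ≡ 3 and 91 ≡ 3 (mod 4), so reciprocity gives (67/91) = -(91/67). Reduce: 91 ≡ 24 (mod 67). Now have -(24/67).
Factor out 2: 24 = 2^3·3. Since 67 ≡ 3 (mod 8), (2/67) = -1, and (2/67)^3 = -1. Now have (3/67).
Both 3 ≡ 3 and 67 ≡ 3 (mod 4), so reciprocity gives (3/67) = -(67/3). Reduce: 67 ≡ 1 (mod 3). Now have -(1/3).
(1/3) = 1. Collecting the sign factors: -1.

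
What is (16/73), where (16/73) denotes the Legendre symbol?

Factor out 2: 16 = 2^4. Since 73 ≡ 1 (mod 8), (2/73) = +1, and (2/73)^4 = +1. Now have (1/73).
(1/73) = 1. Collecting the sign factors: 1.

1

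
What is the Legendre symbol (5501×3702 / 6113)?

By multiplicativity, (5501·3702 / 6113) = (5501 / 6113)·(3702 / 6113).
First factor (5501 / 6113):
5501 ≡ 1 (mod 4), so quadratic reciprocity gives (5501 / 6113) = (6113 / 5501). Reduce: 6113 ≡ 612 (mod 5501). Now have (612 / 5501).
Factor out 2: 612 = 2^2·153. Since 5501 ≡ 5 (mod 8), (2 / 5501) = -1, and (2 / 5501)^2 = +1. Now have (153 / 5501).
153 ≡ 1 (mod 4), so quadratic reciprocity gives (153 / 5501) = (5501 / 153). Reduce: 5501 ≡ 146 (mod 153). Now have (146 / 153).
Factor out 2: 146 = 2·73. Since 153 ≡ 1 (mod 8), (2 / 153) = +1. Now have (73 / 153).
73 ≡ 1 (mod 4), so quadratic reciprocity gives (73 / 153) = (153 / 73). Reduce: 153 ≡ 7 (mod 73). Now have (7 / 73).
73 ≡ 1 (mod 4), so quadratic reciprocity gives (7 / 73) = (73 / 7). Reduce: 73 ≡ 3 (mod 7). Now have (3 / 7).
Both 3 ≡ 3 and 7 ≡ 3 (mod 4), so reciprocity gives (3 / 7) = -(7 / 3). Reduce: 7 ≡ 1 (mod 3). Now have -(1 / 3).
(1 / 3) = 1. Collecting the sign factors: -1.
Second factor (3702 / 6113):
Factor out 2: 3702 = 2·1851. Since 6113 ≡ 1 (mod 8), (2 / 6113) = +1. Now have (1851 / 6113).
6113 ≡ 1 (mod 4), so quadratic reciprocity gives (1851 / 6113) = (6113 / 1851). Reduce: 6113 ≡ 560 (mod 1851). Now have (560 / 1851).
Factor out 2: 560 = 2^4·35. Since 1851 ≡ 3 (mod 8), (2 / 1851) = -1, and (2 / 1851)^4 = +1. Now have (35 / 1851).
Both 35 ≡ 3 and 1851 ≡ 3 (mod 4), so reciprocity gives (35 / 1851) = -(1851 / 35). Reduce: 1851 ≡ 31 (mod 35). Now have -(31 / 35).
Both 31 ≡ 3 and 35 ≡ 3 (mod 4), so reciprocity gives (31 / 35) = -(35 / 31). Reduce: 35 ≡ 4 (mod 31). Now have (4 / 31).
Factor out 2: 4 = 2^2. Since 31 ≡ 7 (mod 8), (2 / 31) = +1, and (2 / 31)^2 = +1. Now have (1 / 31).
(1 / 31) = 1. Collecting the sign factors: 1.
Product: (-1)·(1) = -1.

-1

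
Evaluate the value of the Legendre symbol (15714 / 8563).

-1

Reduce the numerator: 15714 ≡ 7151 (mod 8563), so (15714 / 8563) = (7151 / 8563).
Both 7151 ≡ 3 and 8563 ≡ 3 (mod 4), so reciprocity gives (7151 / 8563) = -(8563 / 7151). Reduce: 8563 ≡ 1412 (mod 7151). Now have -(1412 / 7151).
Factor out 2: 1412 = 2^2·353. Since 7151 ≡ 7 (mod 8), (2 / 7151) = +1, and (2 / 7151)^2 = +1. Now have -(353 / 7151).
353 ≡ 1 (mod 4), so quadratic reciprocity gives (353 / 7151) = (7151 / 353). Reduce: 7151 ≡ 91 (mod 353). Now have -(91 / 353).
353 ≡ 1 (mod 4), so quadratic reciprocity gives (91 / 353) = (353 / 91). Reduce: 353 ≡ 80 (mod 91). Now have -(80 / 91).
Factor out 2: 80 = 2^4·5. Since 91 ≡ 3 (mod 8), (2 / 91) = -1, and (2 / 91)^4 = +1. Now have -(5 / 91).
5 ≡ 1 (mod 4), so quadratic reciprocity gives (5 / 91) = (91 / 5). Reduce: 91 ≡ 1 (mod 5). Now have -(1 / 5).
(1 / 5) = 1. Collecting the sign factors: -1.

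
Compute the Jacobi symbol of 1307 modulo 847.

-1

(1307/847)
  = (460/847)    [1307 ≡ 460 mod 847]
  = (115/847)    [847 ≡ 7 mod 8 ⇒ (2/847)^2 = +1]
  = -(847/115)    [QR: both ≡ 3 mod 4, sign flips]
  = -(42/115)    [847 ≡ 42 mod 115]
  = (21/115)    [115 ≡ 3 mod 8 ⇒ (2/115) = -1]
  = (115/21)    [QR: 21 ≡ 1 mod 4, sign kept]
  = (10/21)    [115 ≡ 10 mod 21]
  = -(5/21)    [21 ≡ 5 mod 8 ⇒ (2/21) = -1]
  = -(21/5)    [QR: 5 ≡ 1 mod 4, sign kept]
  = -(1/5)    [21 ≡ 1 mod 5]
  = -1    [(1/5) = 1]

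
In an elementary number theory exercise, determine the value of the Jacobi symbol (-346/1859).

-1

(-346/1859)
  = (1513/1859)    [-346 ≡ 1513 mod 1859]
  = (1859/1513)    [QR: 1513 ≡ 1 mod 4, sign kept]
  = (346/1513)    [1859 ≡ 346 mod 1513]
  = (173/1513)    [1513 ≡ 1 mod 8 ⇒ (2/1513) = +1]
  = (1513/173)    [QR: 173 ≡ 1 mod 4, sign kept]
  = (129/173)    [1513 ≡ 129 mod 173]
  = (173/129)    [QR: 129 ≡ 1 mod 4, sign kept]
  = (44/129)    [173 ≡ 44 mod 129]
  = (11/129)    [129 ≡ 1 mod 8 ⇒ (2/129)^2 = +1]
  = (129/11)    [QR: 129 ≡ 1 mod 4, sign kept]
  = (8/11)    [129 ≡ 8 mod 11]
  = -(1/11)    [11 ≡ 3 mod 8 ⇒ (2/11)^3 = -1]
  = -1    [(1/11) = 1]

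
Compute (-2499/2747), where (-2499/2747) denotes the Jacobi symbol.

(-2499/2747)
  = (248/2747)    [-2499 ≡ 248 mod 2747]
  = -(31/2747)    [2747 ≡ 3 mod 8 ⇒ (2/2747)^3 = -1]
  = (2747/31)    [QR: both ≡ 3 mod 4, sign flips]
  = (19/31)    [2747 ≡ 19 mod 31]
  = -(31/19)    [QR: both ≡ 3 mod 4, sign flips]
  = -(12/19)    [31 ≡ 12 mod 19]
  = -(3/19)    [19 ≡ 3 mod 8 ⇒ (2/19)^2 = +1]
  = (19/3)    [QR: both ≡ 3 mod 4, sign flips]
  = (1/3)    [19 ≡ 1 mod 3]
  = 1    [(1/3) = 1]

1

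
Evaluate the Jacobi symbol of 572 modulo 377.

0

(572|377)
  = (195|377)    [572 ≡ 195 mod 377]
  = (377|195)    [QR: 377 ≡ 1 mod 4, sign kept]
  = (182|195)    [377 ≡ 182 mod 195]
  = -(91|195)    [195 ≡ 3 mod 8 ⇒ (2|195) = -1]
  = (195|91)    [QR: both ≡ 3 mod 4, sign flips]
  = (13|91)    [195 ≡ 13 mod 91]
  = (91|13)    [QR: 13 ≡ 1 mod 4, sign kept]
  = (0|13)    [91 ≡ 0 mod 13]
  = 0    [numerator 0, gcd > 1]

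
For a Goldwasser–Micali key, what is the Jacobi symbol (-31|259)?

(-31|259)
  = -(31|259)    [259 ≡ 3 mod 4 ⇒ (-1|259) = -1]
  = (259|31)    [QR: both ≡ 3 mod 4, sign flips]
  = (11|31)    [259 ≡ 11 mod 31]
  = -(31|11)    [QR: both ≡ 3 mod 4, sign flips]
  = -(9|11)    [31 ≡ 9 mod 11]
  = -(11|9)    [QR: 9 ≡ 1 mod 4, sign kept]
  = -(2|9)    [11 ≡ 2 mod 9]
  = -(1|9)    [9 ≡ 1 mod 8 ⇒ (2|9) = +1]
  = -1    [(1|9) = 1]

-1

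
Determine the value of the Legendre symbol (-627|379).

-1

Pull out -1: (-627|379) = (-1|379)·(627|379). Since 379 ≡ 3 (mod 4), (-1|379) = -1. Now have -(627|379).
Reduce the numerator: 627 ≡ 248 (mod 379), so (627|379) = (248|379).
Factor out 2: 248 = 2^3·31. Since 379 ≡ 3 (mod 8), (2|379) = -1, and (2|379)^3 = -1. Now have (31|379).
Both 31 ≡ 3 and 379 ≡ 3 (mod 4), so reciprocity gives (31|379) = -(379|31). Reduce: 379 ≡ 7 (mod 31). Now have -(7|31).
Both 7 ≡ 3 and 31 ≡ 3 (mod 4), so reciprocity gives (7|31) = -(31|7). Reduce: 31 ≡ 3 (mod 7). Now have (3|7).
Both 3 ≡ 3 and 7 ≡ 3 (mod 4), so reciprocity gives (3|7) = -(7|3). Reduce: 7 ≡ 1 (mod 3). Now have -(1|3).
(1|3) = 1. Collecting the sign factors: -1.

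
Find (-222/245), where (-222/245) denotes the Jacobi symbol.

Reduce the numerator: -222 ≡ 23 (mod 245), so (-222/245) = (23/245).
245 ≡ 1 (mod 4), so quadratic reciprocity gives (23/245) = (245/23). Reduce: 245 ≡ 15 (mod 23). Now have (15/23).
Both 15 ≡ 3 and 23 ≡ 3 (mod 4), so reciprocity gives (15/23) = -(23/15). Reduce: 23 ≡ 8 (mod 15). Now have -(8/15).
Factor out 2: 8 = 2^3. Since 15 ≡ 7 (mod 8), (2/15) = +1, and (2/15)^3 = +1. Now have -(1/15).
(1/15) = 1. Collecting the sign factors: -1.

-1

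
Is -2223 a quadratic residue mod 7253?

no

Pull out -1: (-2223/7253) = (-1/7253)·(2223/7253). Since 7253 ≡ 1 (mod 4), (-1/7253) = +1. Now have (2223/7253).
7253 ≡ 1 (mod 4), so quadratic reciprocity gives (2223/7253) = (7253/2223). Reduce: 7253 ≡ 584 (mod 2223). Now have (584/2223).
Factor out 2: 584 = 2^3·73. Since 2223 ≡ 7 (mod 8), (2/2223) = +1, and (2/2223)^3 = +1. Now have (73/2223).
73 ≡ 1 (mod 4), so quadratic reciprocity gives (73/2223) = (2223/73). Reduce: 2223 ≡ 33 (mod 73). Now have (33/73).
33 ≡ 1 (mod 4), so quadratic reciprocity gives (33/73) = (73/33). Reduce: 73 ≡ 7 (mod 33). Now have (7/33).
33 ≡ 1 (mod 4), so quadratic reciprocity gives (7/33) = (33/7). Reduce: 33 ≡ 5 (mod 7). Now have (5/7).
5 ≡ 1 (mod 4), so quadratic reciprocity gives (5/7) = (7/5). Reduce: 7 ≡ 2 (mod 5). Now have (2/5).
Factor out 2: 2 = 2. Since 5 ≡ 5 (mod 8), (2/5) = -1. Now have -(1/5).
(1/5) = 1. Collecting the sign factors: -1.
The Legendre symbol is -1, so x^2 ≡ -2223 (mod 7253) has no solution.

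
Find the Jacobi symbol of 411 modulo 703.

-1

Both 411 ≡ 3 and 703 ≡ 3 (mod 4), so reciprocity gives (411/703) = -(703/411). Reduce: 703 ≡ 292 (mod 411). Now have -(292/411).
Factor out 2: 292 = 2^2·73. Since 411 ≡ 3 (mod 8), (2/411) = -1, and (2/411)^2 = +1. Now have -(73/411).
73 ≡ 1 (mod 4), so quadratic reciprocity gives (73/411) = (411/73). Reduce: 411 ≡ 46 (mod 73). Now have -(46/73).
Factor out 2: 46 = 2·23. Since 73 ≡ 1 (mod 8), (2/73) = +1. Now have -(23/73).
73 ≡ 1 (mod 4), so quadratic reciprocity gives (23/73) = (73/23). Reduce: 73 ≡ 4 (mod 23). Now have -(4/23).
Factor out 2: 4 = 2^2. Since 23 ≡ 7 (mod 8), (2/23) = +1, and (2/23)^2 = +1. Now have -(1/23).
(1/23) = 1. Collecting the sign factors: -1.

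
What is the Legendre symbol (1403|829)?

Reduce the numerator: 1403 ≡ 574 (mod 829), so (1403|829) = (574|829).
Factor out 2: 574 = 2·287. Since 829 ≡ 5 (mod 8), (2|829) = -1. Now have -(287|829).
829 ≡ 1 (mod 4), so quadratic reciprocity gives (287|829) = (829|287). Reduce: 829 ≡ 255 (mod 287). Now have -(255|287).
Both 255 ≡ 3 and 287 ≡ 3 (mod 4), so reciprocity gives (255|287) = -(287|255). Reduce: 287 ≡ 32 (mod 255). Now have (32|255).
Factor out 2: 32 = 2^5. Since 255 ≡ 7 (mod 8), (2|255) = +1, and (2|255)^5 = +1. Now have (1|255).
(1|255) = 1. Collecting the sign factors: 1.

1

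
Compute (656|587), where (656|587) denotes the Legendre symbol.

Reduce the numerator: 656 ≡ 69 (mod 587), so (656|587) = (69|587).
69 ≡ 1 (mod 4), so quadratic reciprocity gives (69|587) = (587|69). Reduce: 587 ≡ 35 (mod 69). Now have (35|69).
69 ≡ 1 (mod 4), so quadratic reciprocity gives (35|69) = (69|35). Reduce: 69 ≡ 34 (mod 35). Now have (34|35).
Factor out 2: 34 = 2·17. Since 35 ≡ 3 (mod 8), (2|35) = -1. Now have -(17|35).
17 ≡ 1 (mod 4), so quadratic reciprocity gives (17|35) = (35|17). Reduce: 35 ≡ 1 (mod 17). Now have -(1|17).
(1|17) = 1. Collecting the sign factors: -1.

-1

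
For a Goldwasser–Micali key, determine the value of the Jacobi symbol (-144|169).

1

(-144|169)
  = (144|169)    [169 ≡ 1 mod 4 ⇒ (-1|169) = +1]
  = (9|169)    [169 ≡ 1 mod 8 ⇒ (2|169)^4 = +1]
  = (169|9)    [QR: 9 ≡ 1 mod 4, sign kept]
  = (7|9)    [169 ≡ 7 mod 9]
  = (9|7)    [QR: 9 ≡ 1 mod 4, sign kept]
  = (2|7)    [9 ≡ 2 mod 7]
  = (1|7)    [7 ≡ 7 mod 8 ⇒ (2|7) = +1]
  = 1    [(1|7) = 1]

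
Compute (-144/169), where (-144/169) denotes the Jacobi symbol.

1

Reduce the numerator: -144 ≡ 25 (mod 169), so (-144/169) = (25/169).
25 ≡ 1 (mod 4), so quadratic reciprocity gives (25/169) = (169/25). Reduce: 169 ≡ 19 (mod 25). Now have (19/25).
25 ≡ 1 (mod 4), so quadratic reciprocity gives (19/25) = (25/19). Reduce: 25 ≡ 6 (mod 19). Now have (6/19).
Factor out 2: 6 = 2·3. Since 19 ≡ 3 (mod 8), (2/19) = -1. Now have -(3/19).
Both 3 ≡ 3 and 19 ≡ 3 (mod 4), so reciprocity gives (3/19) = -(19/3). Reduce: 19 ≡ 1 (mod 3). Now have (1/3).
(1/3) = 1. Collecting the sign factors: 1.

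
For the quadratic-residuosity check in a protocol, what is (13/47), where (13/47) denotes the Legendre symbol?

(13/47)
  = (47/13)    [QR: 13 ≡ 1 mod 4, sign kept]
  = (8/13)    [47 ≡ 8 mod 13]
  = -(1/13)    [13 ≡ 5 mod 8 ⇒ (2/13)^3 = -1]
  = -1    [(1/13) = 1]

-1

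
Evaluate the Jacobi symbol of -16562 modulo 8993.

Pull out -1: (-16562|8993) = (-1|8993)·(16562|8993). Since 8993 ≡ 1 (mod 4), (-1|8993) = +1. Now have (16562|8993).
Reduce the numerator: 16562 ≡ 7569 (mod 8993), so (16562|8993) = (7569|8993).
7569 ≡ 1 (mod 4), so quadratic reciprocity gives (7569|8993) = (8993|7569). Reduce: 8993 ≡ 1424 (mod 7569). Now have (1424|7569).
Factor out 2: 1424 = 2^4·89. Since 7569 ≡ 1 (mod 8), (2|7569) = +1, and (2|7569)^4 = +1. Now have (89|7569).
89 ≡ 1 (mod 4), so quadratic reciprocity gives (89|7569) = (7569|89). Reduce: 7569 ≡ 4 (mod 89). Now have (4|89).
Factor out 2: 4 = 2^2. Since 89 ≡ 1 (mod 8), (2|89) = +1, and (2|89)^2 = +1. Now have (1|89).
(1|89) = 1. Collecting the sign factors: 1.

1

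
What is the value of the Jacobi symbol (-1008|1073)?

Pull out -1: (-1008|1073) = (-1|1073)·(1008|1073). Since 1073 ≡ 1 (mod 4), (-1|1073) = +1. Now have (1008|1073).
Factor out 2: 1008 = 2^4·63. Since 1073 ≡ 1 (mod 8), (2|1073) = +1, and (2|1073)^4 = +1. Now have (63|1073).
1073 ≡ 1 (mod 4), so quadratic reciprocity gives (63|1073) = (1073|63). Reduce: 1073 ≡ 2 (mod 63). Now have (2|63).
Factor out 2: 2 = 2. Since 63 ≡ 7 (mod 8), (2|63) = +1. Now have (1|63).
(1|63) = 1. Collecting the sign factors: 1.

1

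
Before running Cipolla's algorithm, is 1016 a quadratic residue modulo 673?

yes

Reduce the numerator: 1016 ≡ 343 (mod 673), so (1016/673) = (343/673).
673 ≡ 1 (mod 4), so quadratic reciprocity gives (343/673) = (673/343). Reduce: 673 ≡ 330 (mod 343). Now have (330/343).
Factor out 2: 330 = 2·165. Since 343 ≡ 7 (mod 8), (2/343) = +1. Now have (165/343).
165 ≡ 1 (mod 4), so quadratic reciprocity gives (165/343) = (343/165). Reduce: 343 ≡ 13 (mod 165). Now have (13/165).
13 ≡ 1 (mod 4), so quadratic reciprocity gives (13/165) = (165/13). Reduce: 165 ≡ 9 (mod 13). Now have (9/13).
9 ≡ 1 (mod 4), so quadratic reciprocity gives (9/13) = (13/9). Reduce: 13 ≡ 4 (mod 9). Now have (4/9).
Factor out 2: 4 = 2^2. Since 9 ≡ 1 (mod 8), (2/9) = +1, and (2/9)^2 = +1. Now have (1/9).
(1/9) = 1. Collecting the sign factors: 1.
The Legendre symbol is 1, so x^2 ≡ 1016 (mod 673) has solution.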